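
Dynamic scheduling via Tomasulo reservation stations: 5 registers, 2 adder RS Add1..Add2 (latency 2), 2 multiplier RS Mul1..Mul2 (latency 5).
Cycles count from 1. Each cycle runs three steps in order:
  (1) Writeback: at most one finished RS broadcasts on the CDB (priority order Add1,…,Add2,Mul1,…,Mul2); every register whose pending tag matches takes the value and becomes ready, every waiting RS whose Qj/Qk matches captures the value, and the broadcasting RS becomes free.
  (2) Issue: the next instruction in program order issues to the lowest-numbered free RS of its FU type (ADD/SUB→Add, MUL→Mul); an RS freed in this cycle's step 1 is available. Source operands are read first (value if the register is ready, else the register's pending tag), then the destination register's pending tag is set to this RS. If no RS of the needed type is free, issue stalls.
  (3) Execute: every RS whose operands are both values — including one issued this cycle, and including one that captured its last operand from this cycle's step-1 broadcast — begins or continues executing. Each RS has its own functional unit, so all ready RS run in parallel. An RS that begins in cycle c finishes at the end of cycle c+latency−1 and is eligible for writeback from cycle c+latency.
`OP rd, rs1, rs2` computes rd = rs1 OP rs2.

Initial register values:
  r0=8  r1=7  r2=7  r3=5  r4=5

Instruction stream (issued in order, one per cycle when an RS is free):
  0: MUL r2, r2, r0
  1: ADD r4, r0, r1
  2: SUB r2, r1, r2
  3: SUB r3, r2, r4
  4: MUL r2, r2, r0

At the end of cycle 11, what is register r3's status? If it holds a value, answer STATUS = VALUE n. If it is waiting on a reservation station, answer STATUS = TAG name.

STATUS = VALUE -64

cycle 1: issue MUL r2<-Mul1 // r0:8,r1:7,r2:Mul1,r3:5,r4:5
cycle 2: issue ADD r4<-Add1 // r0:8,r1:7,r2:Mul1,r3:5,r4:Add1
cycle 3: issue SUB r2<-Add2 // r0:8,r1:7,r2:Add2,r3:5,r4:Add1
cycle 4: CDB Add1=15; issue SUB r3<-Add1 // r0:8,r1:7,r2:Add2,r3:Add1,r4:15
cycle 5: issue MUL r2<-Mul2 // r0:8,r1:7,r2:Mul2,r3:Add1,r4:15
cycle 6: CDB Mul1=56 // r0:8,r1:7,r2:Mul2,r3:Add1,r4:15
cycle 7: - // r0:8,r1:7,r2:Mul2,r3:Add1,r4:15
cycle 8: CDB Add2=-49 // r0:8,r1:7,r2:Mul2,r3:Add1,r4:15
cycle 9: - // r0:8,r1:7,r2:Mul2,r3:Add1,r4:15
cycle 10: CDB Add1=-64 // r0:8,r1:7,r2:Mul2,r3:-64,r4:15
cycle 11: - // r0:8,r1:7,r2:Mul2,r3:-64,r4:15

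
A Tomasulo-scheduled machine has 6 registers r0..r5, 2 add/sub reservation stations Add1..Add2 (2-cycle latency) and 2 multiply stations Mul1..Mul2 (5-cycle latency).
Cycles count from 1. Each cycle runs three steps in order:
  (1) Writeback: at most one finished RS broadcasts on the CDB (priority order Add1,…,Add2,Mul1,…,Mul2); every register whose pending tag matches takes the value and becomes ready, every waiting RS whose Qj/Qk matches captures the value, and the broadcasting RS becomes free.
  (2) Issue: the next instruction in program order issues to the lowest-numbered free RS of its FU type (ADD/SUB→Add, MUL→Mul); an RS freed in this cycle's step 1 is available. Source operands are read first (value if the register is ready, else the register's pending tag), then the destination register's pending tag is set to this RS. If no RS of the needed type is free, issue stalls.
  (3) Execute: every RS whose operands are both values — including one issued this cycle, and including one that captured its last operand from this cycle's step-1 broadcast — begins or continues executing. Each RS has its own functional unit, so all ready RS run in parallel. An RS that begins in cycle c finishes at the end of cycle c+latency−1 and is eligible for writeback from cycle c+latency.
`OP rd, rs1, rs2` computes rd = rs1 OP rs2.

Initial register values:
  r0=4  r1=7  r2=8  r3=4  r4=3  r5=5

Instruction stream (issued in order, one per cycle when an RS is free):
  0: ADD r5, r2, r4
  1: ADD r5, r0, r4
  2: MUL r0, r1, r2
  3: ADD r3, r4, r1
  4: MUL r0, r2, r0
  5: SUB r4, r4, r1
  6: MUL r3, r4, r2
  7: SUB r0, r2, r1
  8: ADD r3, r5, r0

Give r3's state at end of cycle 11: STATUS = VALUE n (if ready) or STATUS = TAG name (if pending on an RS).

STATUS = TAG Add2

c1: issue ADD r5<-Add1 | r0:4,r1:7,r2:8,r3:4,r4:3,r5:Add1
c2: issue ADD r5<-Add2 | r0:4,r1:7,r2:8,r3:4,r4:3,r5:Add2
c3: CDB Add1=11; issue MUL r0<-Mul1 | r0:Mul1,r1:7,r2:8,r3:4,r4:3,r5:Add2
c4: CDB Add2=7; issue ADD r3<-Add1 | r0:Mul1,r1:7,r2:8,r3:Add1,r4:3,r5:7
c5: issue MUL r0<-Mul2 | r0:Mul2,r1:7,r2:8,r3:Add1,r4:3,r5:7
c6: CDB Add1=10; issue SUB r4<-Add1 | r0:Mul2,r1:7,r2:8,r3:10,r4:Add1,r5:7
c7: stall | r0:Mul2,r1:7,r2:8,r3:10,r4:Add1,r5:7
c8: CDB Add1=-4; stall | r0:Mul2,r1:7,r2:8,r3:10,r4:-4,r5:7
c9: CDB Mul1=56; issue MUL r3<-Mul1 | r0:Mul2,r1:7,r2:8,r3:Mul1,r4:-4,r5:7
c10: issue SUB r0<-Add1 | r0:Add1,r1:7,r2:8,r3:Mul1,r4:-4,r5:7
c11: issue ADD r3<-Add2 | r0:Add1,r1:7,r2:8,r3:Add2,r4:-4,r5:7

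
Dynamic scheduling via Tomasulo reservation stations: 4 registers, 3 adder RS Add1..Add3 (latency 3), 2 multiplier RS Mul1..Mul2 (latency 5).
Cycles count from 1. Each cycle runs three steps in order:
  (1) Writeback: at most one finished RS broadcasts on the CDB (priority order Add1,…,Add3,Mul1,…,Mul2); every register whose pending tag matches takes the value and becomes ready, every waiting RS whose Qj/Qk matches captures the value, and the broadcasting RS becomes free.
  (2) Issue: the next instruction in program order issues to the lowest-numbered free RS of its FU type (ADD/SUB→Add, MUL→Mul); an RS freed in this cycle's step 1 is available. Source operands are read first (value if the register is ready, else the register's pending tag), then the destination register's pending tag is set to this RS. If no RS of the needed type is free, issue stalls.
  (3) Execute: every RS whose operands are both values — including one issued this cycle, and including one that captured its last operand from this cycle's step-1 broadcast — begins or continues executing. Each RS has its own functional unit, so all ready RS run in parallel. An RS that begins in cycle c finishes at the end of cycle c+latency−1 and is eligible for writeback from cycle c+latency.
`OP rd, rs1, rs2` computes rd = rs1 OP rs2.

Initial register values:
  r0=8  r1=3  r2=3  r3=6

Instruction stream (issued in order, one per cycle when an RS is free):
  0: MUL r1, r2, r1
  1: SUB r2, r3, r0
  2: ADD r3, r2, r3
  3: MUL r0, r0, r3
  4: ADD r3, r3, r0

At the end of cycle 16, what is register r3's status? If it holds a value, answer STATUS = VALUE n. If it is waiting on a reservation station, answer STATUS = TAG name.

STATUS = VALUE 36

cycle 1: issue MUL r1<-Mul1 // r0:8,r1:Mul1,r2:3,r3:6
cycle 2: issue SUB r2<-Add1 // r0:8,r1:Mul1,r2:Add1,r3:6
cycle 3: issue ADD r3<-Add2 // r0:8,r1:Mul1,r2:Add1,r3:Add2
cycle 4: issue MUL r0<-Mul2 // r0:Mul2,r1:Mul1,r2:Add1,r3:Add2
cycle 5: CDB Add1=-2; issue ADD r3<-Add1 // r0:Mul2,r1:Mul1,r2:-2,r3:Add1
cycle 6: CDB Mul1=9 // r0:Mul2,r1:9,r2:-2,r3:Add1
cycle 7: - // r0:Mul2,r1:9,r2:-2,r3:Add1
cycle 8: CDB Add2=4 // r0:Mul2,r1:9,r2:-2,r3:Add1
cycle 9: - // r0:Mul2,r1:9,r2:-2,r3:Add1
cycle 10: - // r0:Mul2,r1:9,r2:-2,r3:Add1
cycle 11: - // r0:Mul2,r1:9,r2:-2,r3:Add1
cycle 12: - // r0:Mul2,r1:9,r2:-2,r3:Add1
cycle 13: CDB Mul2=32 // r0:32,r1:9,r2:-2,r3:Add1
cycle 14: - // r0:32,r1:9,r2:-2,r3:Add1
cycle 15: - // r0:32,r1:9,r2:-2,r3:Add1
cycle 16: CDB Add1=36 // r0:32,r1:9,r2:-2,r3:36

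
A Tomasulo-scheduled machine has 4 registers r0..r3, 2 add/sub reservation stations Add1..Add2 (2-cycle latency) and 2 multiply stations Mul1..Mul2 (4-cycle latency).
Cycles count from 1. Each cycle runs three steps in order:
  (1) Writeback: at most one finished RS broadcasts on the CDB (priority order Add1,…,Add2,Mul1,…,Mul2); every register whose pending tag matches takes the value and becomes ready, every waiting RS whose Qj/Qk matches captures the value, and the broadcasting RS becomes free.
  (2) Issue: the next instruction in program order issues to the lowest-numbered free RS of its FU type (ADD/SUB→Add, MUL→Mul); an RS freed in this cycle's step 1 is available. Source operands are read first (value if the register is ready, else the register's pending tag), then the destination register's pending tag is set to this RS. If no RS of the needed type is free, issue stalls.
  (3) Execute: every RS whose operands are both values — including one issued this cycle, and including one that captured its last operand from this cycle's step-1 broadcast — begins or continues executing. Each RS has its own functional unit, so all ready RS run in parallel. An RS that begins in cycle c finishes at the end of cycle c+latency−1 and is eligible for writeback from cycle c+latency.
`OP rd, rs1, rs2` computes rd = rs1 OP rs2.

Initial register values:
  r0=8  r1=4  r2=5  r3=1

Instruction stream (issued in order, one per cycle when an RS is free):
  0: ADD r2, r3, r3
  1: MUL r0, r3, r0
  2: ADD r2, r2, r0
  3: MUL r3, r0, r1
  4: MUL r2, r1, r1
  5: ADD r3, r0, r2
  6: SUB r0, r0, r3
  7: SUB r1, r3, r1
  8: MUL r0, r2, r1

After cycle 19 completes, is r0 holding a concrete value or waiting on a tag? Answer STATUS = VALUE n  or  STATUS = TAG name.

STATUS = VALUE 320

cycle 1: issue ADD r2<-Add1 // r0:8,r1:4,r2:Add1,r3:1
cycle 2: issue MUL r0<-Mul1 // r0:Mul1,r1:4,r2:Add1,r3:1
cycle 3: CDB Add1=2; issue ADD r2<-Add1 // r0:Mul1,r1:4,r2:Add1,r3:1
cycle 4: issue MUL r3<-Mul2 // r0:Mul1,r1:4,r2:Add1,r3:Mul2
cycle 5: stall // r0:Mul1,r1:4,r2:Add1,r3:Mul2
cycle 6: CDB Mul1=8; issue MUL r2<-Mul1 // r0:8,r1:4,r2:Mul1,r3:Mul2
cycle 7: issue ADD r3<-Add2 // r0:8,r1:4,r2:Mul1,r3:Add2
cycle 8: CDB Add1=10; issue SUB r0<-Add1 // r0:Add1,r1:4,r2:Mul1,r3:Add2
cycle 9: stall // r0:Add1,r1:4,r2:Mul1,r3:Add2
cycle 10: CDB Mul1=16; stall // r0:Add1,r1:4,r2:16,r3:Add2
cycle 11: CDB Mul2=32; stall // r0:Add1,r1:4,r2:16,r3:Add2
cycle 12: CDB Add2=24; issue SUB r1<-Add2 // r0:Add1,r1:Add2,r2:16,r3:24
cycle 13: issue MUL r0<-Mul1 // r0:Mul1,r1:Add2,r2:16,r3:24
cycle 14: CDB Add1=-16 // r0:Mul1,r1:Add2,r2:16,r3:24
cycle 15: CDB Add2=20 // r0:Mul1,r1:20,r2:16,r3:24
cycle 16: - // r0:Mul1,r1:20,r2:16,r3:24
cycle 17: - // r0:Mul1,r1:20,r2:16,r3:24
cycle 18: - // r0:Mul1,r1:20,r2:16,r3:24
cycle 19: CDB Mul1=320 // r0:320,r1:20,r2:16,r3:24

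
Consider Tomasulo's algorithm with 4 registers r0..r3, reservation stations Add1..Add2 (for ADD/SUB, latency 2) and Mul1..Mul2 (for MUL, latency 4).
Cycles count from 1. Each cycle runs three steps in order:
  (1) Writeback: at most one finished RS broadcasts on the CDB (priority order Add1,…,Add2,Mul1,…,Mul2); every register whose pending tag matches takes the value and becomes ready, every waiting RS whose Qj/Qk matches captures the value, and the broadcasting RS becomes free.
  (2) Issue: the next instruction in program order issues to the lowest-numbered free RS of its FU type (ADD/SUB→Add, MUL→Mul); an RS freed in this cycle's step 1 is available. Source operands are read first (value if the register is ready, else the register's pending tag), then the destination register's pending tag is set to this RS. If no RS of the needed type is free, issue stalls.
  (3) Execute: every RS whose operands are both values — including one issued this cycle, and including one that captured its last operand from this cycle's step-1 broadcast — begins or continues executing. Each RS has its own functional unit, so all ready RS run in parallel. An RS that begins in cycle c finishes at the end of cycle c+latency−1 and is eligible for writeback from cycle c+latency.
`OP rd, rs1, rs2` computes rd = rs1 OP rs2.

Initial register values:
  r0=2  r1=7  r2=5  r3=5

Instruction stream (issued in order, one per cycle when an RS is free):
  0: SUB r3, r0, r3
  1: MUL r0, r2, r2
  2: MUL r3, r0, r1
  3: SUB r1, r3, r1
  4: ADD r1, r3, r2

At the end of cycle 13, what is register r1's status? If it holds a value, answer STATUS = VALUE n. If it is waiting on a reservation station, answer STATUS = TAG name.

cycle 1: issue SUB r3<-Add1 // r0:2,r1:7,r2:5,r3:Add1
cycle 2: issue MUL r0<-Mul1 // r0:Mul1,r1:7,r2:5,r3:Add1
cycle 3: CDB Add1=-3; issue MUL r3<-Mul2 // r0:Mul1,r1:7,r2:5,r3:Mul2
cycle 4: issue SUB r1<-Add1 // r0:Mul1,r1:Add1,r2:5,r3:Mul2
cycle 5: issue ADD r1<-Add2 // r0:Mul1,r1:Add2,r2:5,r3:Mul2
cycle 6: CDB Mul1=25 // r0:25,r1:Add2,r2:5,r3:Mul2
cycle 7: - // r0:25,r1:Add2,r2:5,r3:Mul2
cycle 8: - // r0:25,r1:Add2,r2:5,r3:Mul2
cycle 9: - // r0:25,r1:Add2,r2:5,r3:Mul2
cycle 10: CDB Mul2=175 // r0:25,r1:Add2,r2:5,r3:175
cycle 11: - // r0:25,r1:Add2,r2:5,r3:175
cycle 12: CDB Add1=168 // r0:25,r1:Add2,r2:5,r3:175
cycle 13: CDB Add2=180 // r0:25,r1:180,r2:5,r3:175

STATUS = VALUE 180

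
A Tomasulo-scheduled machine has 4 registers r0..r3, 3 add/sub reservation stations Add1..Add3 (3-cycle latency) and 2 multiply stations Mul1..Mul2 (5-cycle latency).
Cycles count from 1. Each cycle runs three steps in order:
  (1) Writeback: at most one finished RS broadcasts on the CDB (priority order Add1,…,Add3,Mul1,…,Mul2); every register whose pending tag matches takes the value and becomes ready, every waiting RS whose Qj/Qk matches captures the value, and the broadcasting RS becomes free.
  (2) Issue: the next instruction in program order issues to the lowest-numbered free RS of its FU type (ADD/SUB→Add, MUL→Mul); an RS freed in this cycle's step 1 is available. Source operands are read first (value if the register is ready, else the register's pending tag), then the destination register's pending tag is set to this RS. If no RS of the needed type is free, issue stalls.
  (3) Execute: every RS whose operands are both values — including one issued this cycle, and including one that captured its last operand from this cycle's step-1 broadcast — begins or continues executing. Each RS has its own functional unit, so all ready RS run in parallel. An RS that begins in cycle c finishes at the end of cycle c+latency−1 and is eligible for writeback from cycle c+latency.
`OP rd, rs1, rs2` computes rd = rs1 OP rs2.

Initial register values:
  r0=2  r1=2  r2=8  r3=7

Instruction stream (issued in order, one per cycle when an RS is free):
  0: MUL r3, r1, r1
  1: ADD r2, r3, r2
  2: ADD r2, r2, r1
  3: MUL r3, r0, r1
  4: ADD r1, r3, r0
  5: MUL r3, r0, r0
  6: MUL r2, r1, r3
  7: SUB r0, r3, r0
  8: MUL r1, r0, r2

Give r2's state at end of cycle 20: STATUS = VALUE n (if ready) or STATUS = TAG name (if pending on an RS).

c1: issue MUL r3<-Mul1 | r0:2,r1:2,r2:8,r3:Mul1
c2: issue ADD r2<-Add1 | r0:2,r1:2,r2:Add1,r3:Mul1
c3: issue ADD r2<-Add2 | r0:2,r1:2,r2:Add2,r3:Mul1
c4: issue MUL r3<-Mul2 | r0:2,r1:2,r2:Add2,r3:Mul2
c5: issue ADD r1<-Add3 | r0:2,r1:Add3,r2:Add2,r3:Mul2
c6: CDB Mul1=4; issue MUL r3<-Mul1 | r0:2,r1:Add3,r2:Add2,r3:Mul1
c7: stall | r0:2,r1:Add3,r2:Add2,r3:Mul1
c8: stall | r0:2,r1:Add3,r2:Add2,r3:Mul1
c9: CDB Add1=12; stall | r0:2,r1:Add3,r2:Add2,r3:Mul1
c10: CDB Mul2=4; issue MUL r2<-Mul2 | r0:2,r1:Add3,r2:Mul2,r3:Mul1
c11: CDB Mul1=4; issue SUB r0<-Add1 | r0:Add1,r1:Add3,r2:Mul2,r3:4
c12: CDB Add2=14; issue MUL r1<-Mul1 | r0:Add1,r1:Mul1,r2:Mul2,r3:4
c13: CDB Add3=6 | r0:Add1,r1:Mul1,r2:Mul2,r3:4
c14: CDB Add1=2 | r0:2,r1:Mul1,r2:Mul2,r3:4
c15: - | r0:2,r1:Mul1,r2:Mul2,r3:4
c16: - | r0:2,r1:Mul1,r2:Mul2,r3:4
c17: - | r0:2,r1:Mul1,r2:Mul2,r3:4
c18: CDB Mul2=24 | r0:2,r1:Mul1,r2:24,r3:4
c19: - | r0:2,r1:Mul1,r2:24,r3:4
c20: - | r0:2,r1:Mul1,r2:24,r3:4

STATUS = VALUE 24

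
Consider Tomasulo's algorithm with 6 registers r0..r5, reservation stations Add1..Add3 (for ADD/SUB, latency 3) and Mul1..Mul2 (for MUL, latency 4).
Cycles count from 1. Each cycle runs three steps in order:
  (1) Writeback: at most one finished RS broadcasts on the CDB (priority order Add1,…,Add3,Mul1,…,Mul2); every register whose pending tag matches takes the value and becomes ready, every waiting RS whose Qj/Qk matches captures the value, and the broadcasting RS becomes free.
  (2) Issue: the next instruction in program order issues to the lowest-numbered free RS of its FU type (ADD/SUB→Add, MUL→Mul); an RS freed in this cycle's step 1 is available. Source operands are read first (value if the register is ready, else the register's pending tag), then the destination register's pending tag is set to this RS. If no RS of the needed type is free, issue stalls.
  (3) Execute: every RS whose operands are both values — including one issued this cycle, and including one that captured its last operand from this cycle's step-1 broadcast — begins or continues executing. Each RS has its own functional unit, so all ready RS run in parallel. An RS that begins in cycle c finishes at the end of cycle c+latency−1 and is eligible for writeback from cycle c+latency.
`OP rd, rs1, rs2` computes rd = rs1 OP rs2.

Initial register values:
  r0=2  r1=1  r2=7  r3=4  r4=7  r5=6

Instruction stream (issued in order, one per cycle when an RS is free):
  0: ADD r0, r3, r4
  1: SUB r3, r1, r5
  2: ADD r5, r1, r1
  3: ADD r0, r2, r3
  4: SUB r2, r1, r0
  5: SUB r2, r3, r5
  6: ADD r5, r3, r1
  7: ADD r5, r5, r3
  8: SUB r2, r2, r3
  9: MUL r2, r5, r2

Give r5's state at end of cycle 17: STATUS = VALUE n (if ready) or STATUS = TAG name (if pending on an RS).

STATUS = VALUE -9

cycle 1: issue ADD r0<-Add1 // r0:Add1,r1:1,r2:7,r3:4,r4:7,r5:6
cycle 2: issue SUB r3<-Add2 // r0:Add1,r1:1,r2:7,r3:Add2,r4:7,r5:6
cycle 3: issue ADD r5<-Add3 // r0:Add1,r1:1,r2:7,r3:Add2,r4:7,r5:Add3
cycle 4: CDB Add1=11; issue ADD r0<-Add1 // r0:Add1,r1:1,r2:7,r3:Add2,r4:7,r5:Add3
cycle 5: CDB Add2=-5; issue SUB r2<-Add2 // r0:Add1,r1:1,r2:Add2,r3:-5,r4:7,r5:Add3
cycle 6: CDB Add3=2; issue SUB r2<-Add3 // r0:Add1,r1:1,r2:Add3,r3:-5,r4:7,r5:2
cycle 7: stall // r0:Add1,r1:1,r2:Add3,r3:-5,r4:7,r5:2
cycle 8: CDB Add1=2; issue ADD r5<-Add1 // r0:2,r1:1,r2:Add3,r3:-5,r4:7,r5:Add1
cycle 9: CDB Add3=-7; issue ADD r5<-Add3 // r0:2,r1:1,r2:-7,r3:-5,r4:7,r5:Add3
cycle 10: stall // r0:2,r1:1,r2:-7,r3:-5,r4:7,r5:Add3
cycle 11: CDB Add1=-4; issue SUB r2<-Add1 // r0:2,r1:1,r2:Add1,r3:-5,r4:7,r5:Add3
cycle 12: CDB Add2=-1; issue MUL r2<-Mul1 // r0:2,r1:1,r2:Mul1,r3:-5,r4:7,r5:Add3
cycle 13: - // r0:2,r1:1,r2:Mul1,r3:-5,r4:7,r5:Add3
cycle 14: CDB Add1=-2 // r0:2,r1:1,r2:Mul1,r3:-5,r4:7,r5:Add3
cycle 15: CDB Add3=-9 // r0:2,r1:1,r2:Mul1,r3:-5,r4:7,r5:-9
cycle 16: - // r0:2,r1:1,r2:Mul1,r3:-5,r4:7,r5:-9
cycle 17: - // r0:2,r1:1,r2:Mul1,r3:-5,r4:7,r5:-9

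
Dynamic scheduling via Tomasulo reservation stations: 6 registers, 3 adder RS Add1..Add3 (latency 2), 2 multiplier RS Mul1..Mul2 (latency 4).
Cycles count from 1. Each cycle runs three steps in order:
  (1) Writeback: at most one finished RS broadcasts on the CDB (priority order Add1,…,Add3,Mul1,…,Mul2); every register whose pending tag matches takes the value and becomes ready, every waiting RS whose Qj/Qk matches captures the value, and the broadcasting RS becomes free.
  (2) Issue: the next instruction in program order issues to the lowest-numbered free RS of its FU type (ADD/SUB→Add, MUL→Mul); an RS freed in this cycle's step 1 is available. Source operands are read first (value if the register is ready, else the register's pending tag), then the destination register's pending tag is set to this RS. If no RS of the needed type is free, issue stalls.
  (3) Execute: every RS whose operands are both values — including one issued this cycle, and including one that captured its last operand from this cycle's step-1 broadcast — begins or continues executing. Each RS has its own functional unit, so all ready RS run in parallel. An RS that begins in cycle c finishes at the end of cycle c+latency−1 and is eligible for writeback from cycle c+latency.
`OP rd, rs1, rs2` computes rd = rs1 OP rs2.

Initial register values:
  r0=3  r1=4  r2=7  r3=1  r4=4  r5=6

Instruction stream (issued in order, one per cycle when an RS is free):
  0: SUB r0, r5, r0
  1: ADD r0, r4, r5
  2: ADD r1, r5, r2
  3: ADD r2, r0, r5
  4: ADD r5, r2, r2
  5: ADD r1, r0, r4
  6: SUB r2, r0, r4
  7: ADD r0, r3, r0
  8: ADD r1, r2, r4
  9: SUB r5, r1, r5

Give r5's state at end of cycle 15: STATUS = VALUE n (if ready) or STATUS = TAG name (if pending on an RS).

STATUS = VALUE -22

cycle 1: issue SUB r0<-Add1 // r0:Add1,r1:4,r2:7,r3:1,r4:4,r5:6
cycle 2: issue ADD r0<-Add2 // r0:Add2,r1:4,r2:7,r3:1,r4:4,r5:6
cycle 3: CDB Add1=3; issue ADD r1<-Add1 // r0:Add2,r1:Add1,r2:7,r3:1,r4:4,r5:6
cycle 4: CDB Add2=10; issue ADD r2<-Add2 // r0:10,r1:Add1,r2:Add2,r3:1,r4:4,r5:6
cycle 5: CDB Add1=13; issue ADD r5<-Add1 // r0:10,r1:13,r2:Add2,r3:1,r4:4,r5:Add1
cycle 6: CDB Add2=16; issue ADD r1<-Add2 // r0:10,r1:Add2,r2:16,r3:1,r4:4,r5:Add1
cycle 7: issue SUB r2<-Add3 // r0:10,r1:Add2,r2:Add3,r3:1,r4:4,r5:Add1
cycle 8: CDB Add1=32; issue ADD r0<-Add1 // r0:Add1,r1:Add2,r2:Add3,r3:1,r4:4,r5:32
cycle 9: CDB Add2=14; issue ADD r1<-Add2 // r0:Add1,r1:Add2,r2:Add3,r3:1,r4:4,r5:32
cycle 10: CDB Add1=11; issue SUB r5<-Add1 // r0:11,r1:Add2,r2:Add3,r3:1,r4:4,r5:Add1
cycle 11: CDB Add3=6 // r0:11,r1:Add2,r2:6,r3:1,r4:4,r5:Add1
cycle 12: - // r0:11,r1:Add2,r2:6,r3:1,r4:4,r5:Add1
cycle 13: CDB Add2=10 // r0:11,r1:10,r2:6,r3:1,r4:4,r5:Add1
cycle 14: - // r0:11,r1:10,r2:6,r3:1,r4:4,r5:Add1
cycle 15: CDB Add1=-22 // r0:11,r1:10,r2:6,r3:1,r4:4,r5:-22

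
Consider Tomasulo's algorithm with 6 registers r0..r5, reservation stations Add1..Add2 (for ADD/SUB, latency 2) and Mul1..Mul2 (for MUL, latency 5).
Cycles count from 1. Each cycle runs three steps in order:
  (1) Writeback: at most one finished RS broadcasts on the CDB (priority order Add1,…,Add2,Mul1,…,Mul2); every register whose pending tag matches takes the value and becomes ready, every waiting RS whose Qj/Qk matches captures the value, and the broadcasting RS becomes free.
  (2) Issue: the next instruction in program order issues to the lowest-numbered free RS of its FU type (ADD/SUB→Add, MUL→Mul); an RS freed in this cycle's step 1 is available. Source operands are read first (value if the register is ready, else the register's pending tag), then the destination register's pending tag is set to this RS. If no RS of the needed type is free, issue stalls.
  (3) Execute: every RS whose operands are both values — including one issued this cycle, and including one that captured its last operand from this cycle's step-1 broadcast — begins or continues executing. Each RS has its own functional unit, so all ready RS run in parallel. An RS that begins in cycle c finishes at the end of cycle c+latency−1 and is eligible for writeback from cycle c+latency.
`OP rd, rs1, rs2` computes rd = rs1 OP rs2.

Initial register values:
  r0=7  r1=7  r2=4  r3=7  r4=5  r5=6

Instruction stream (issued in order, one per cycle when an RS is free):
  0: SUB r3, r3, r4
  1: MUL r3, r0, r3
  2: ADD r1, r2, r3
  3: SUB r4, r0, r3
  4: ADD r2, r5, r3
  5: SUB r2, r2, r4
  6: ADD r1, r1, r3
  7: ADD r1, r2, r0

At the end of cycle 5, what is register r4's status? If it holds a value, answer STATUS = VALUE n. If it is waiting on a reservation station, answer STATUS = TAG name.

STATUS = TAG Add2

  c1: issue SUB r3<-Add1  regs: r0:7,r1:7,r2:4,r3:Add1,r4:5,r5:6
  c2: issue MUL r3<-Mul1  regs: r0:7,r1:7,r2:4,r3:Mul1,r4:5,r5:6
  c3: CDB Add1=2; issue ADD r1<-Add1  regs: r0:7,r1:Add1,r2:4,r3:Mul1,r4:5,r5:6
  c4: issue SUB r4<-Add2  regs: r0:7,r1:Add1,r2:4,r3:Mul1,r4:Add2,r5:6
  c5: stall  regs: r0:7,r1:Add1,r2:4,r3:Mul1,r4:Add2,r5:6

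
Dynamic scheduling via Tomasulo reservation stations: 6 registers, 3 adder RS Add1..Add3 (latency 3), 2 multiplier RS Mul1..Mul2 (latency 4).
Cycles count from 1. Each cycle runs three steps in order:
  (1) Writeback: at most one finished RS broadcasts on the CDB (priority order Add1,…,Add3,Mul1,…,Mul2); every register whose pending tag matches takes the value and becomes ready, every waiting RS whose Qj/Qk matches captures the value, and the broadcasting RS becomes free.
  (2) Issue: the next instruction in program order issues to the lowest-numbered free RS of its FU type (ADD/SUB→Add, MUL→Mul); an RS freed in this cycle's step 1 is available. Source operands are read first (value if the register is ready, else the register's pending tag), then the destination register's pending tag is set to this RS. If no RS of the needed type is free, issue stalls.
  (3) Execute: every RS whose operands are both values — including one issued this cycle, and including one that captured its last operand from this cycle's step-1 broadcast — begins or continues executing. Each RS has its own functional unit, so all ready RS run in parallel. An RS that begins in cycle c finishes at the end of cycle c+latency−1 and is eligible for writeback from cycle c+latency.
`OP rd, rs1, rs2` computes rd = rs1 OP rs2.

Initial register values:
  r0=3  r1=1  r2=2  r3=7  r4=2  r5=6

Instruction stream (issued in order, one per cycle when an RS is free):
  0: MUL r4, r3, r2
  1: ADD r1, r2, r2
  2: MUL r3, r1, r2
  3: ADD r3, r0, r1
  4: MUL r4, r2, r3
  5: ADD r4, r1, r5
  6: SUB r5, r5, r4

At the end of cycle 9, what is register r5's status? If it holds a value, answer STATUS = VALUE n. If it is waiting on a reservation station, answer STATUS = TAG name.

STATUS = TAG Add2

  c1: issue MUL r4<-Mul1  regs: r0:3,r1:1,r2:2,r3:7,r4:Mul1,r5:6
  c2: issue ADD r1<-Add1  regs: r0:3,r1:Add1,r2:2,r3:7,r4:Mul1,r5:6
  c3: issue MUL r3<-Mul2  regs: r0:3,r1:Add1,r2:2,r3:Mul2,r4:Mul1,r5:6
  c4: issue ADD r3<-Add2  regs: r0:3,r1:Add1,r2:2,r3:Add2,r4:Mul1,r5:6
  c5: CDB Add1=4; stall  regs: r0:3,r1:4,r2:2,r3:Add2,r4:Mul1,r5:6
  c6: CDB Mul1=14; issue MUL r4<-Mul1  regs: r0:3,r1:4,r2:2,r3:Add2,r4:Mul1,r5:6
  c7: issue ADD r4<-Add1  regs: r0:3,r1:4,r2:2,r3:Add2,r4:Add1,r5:6
  c8: CDB Add2=7; issue SUB r5<-Add2  regs: r0:3,r1:4,r2:2,r3:7,r4:Add1,r5:Add2
  c9: CDB Mul2=8  regs: r0:3,r1:4,r2:2,r3:7,r4:Add1,r5:Add2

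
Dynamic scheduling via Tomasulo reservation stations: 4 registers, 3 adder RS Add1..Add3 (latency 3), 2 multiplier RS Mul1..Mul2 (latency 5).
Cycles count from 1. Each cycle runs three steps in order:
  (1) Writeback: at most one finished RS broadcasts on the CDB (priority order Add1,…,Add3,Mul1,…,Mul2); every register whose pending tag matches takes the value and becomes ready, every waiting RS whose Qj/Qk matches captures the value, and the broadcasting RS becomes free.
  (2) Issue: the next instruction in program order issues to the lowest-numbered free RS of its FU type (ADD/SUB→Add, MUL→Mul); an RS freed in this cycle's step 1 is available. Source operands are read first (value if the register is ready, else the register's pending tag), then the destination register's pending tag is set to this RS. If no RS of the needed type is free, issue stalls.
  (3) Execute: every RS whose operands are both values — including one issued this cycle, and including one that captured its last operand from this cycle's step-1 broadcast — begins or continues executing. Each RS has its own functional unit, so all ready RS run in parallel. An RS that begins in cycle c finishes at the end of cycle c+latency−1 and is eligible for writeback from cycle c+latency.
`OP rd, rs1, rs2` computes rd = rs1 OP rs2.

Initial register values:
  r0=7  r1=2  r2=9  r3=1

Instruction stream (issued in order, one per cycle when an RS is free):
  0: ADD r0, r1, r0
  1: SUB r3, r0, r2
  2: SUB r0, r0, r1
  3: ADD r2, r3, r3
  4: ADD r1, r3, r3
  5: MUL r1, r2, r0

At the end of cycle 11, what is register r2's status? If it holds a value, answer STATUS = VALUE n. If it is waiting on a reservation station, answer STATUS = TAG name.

STATUS = VALUE 0

  c1: issue ADD r0<-Add1  regs: r0:Add1,r1:2,r2:9,r3:1
  c2: issue SUB r3<-Add2  regs: r0:Add1,r1:2,r2:9,r3:Add2
  c3: issue SUB r0<-Add3  regs: r0:Add3,r1:2,r2:9,r3:Add2
  c4: CDB Add1=9; issue ADD r2<-Add1  regs: r0:Add3,r1:2,r2:Add1,r3:Add2
  c5: stall  regs: r0:Add3,r1:2,r2:Add1,r3:Add2
  c6: stall  regs: r0:Add3,r1:2,r2:Add1,r3:Add2
  c7: CDB Add2=0; issue ADD r1<-Add2  regs: r0:Add3,r1:Add2,r2:Add1,r3:0
  c8: CDB Add3=7; issue MUL r1<-Mul1  regs: r0:7,r1:Mul1,r2:Add1,r3:0
  c9: -  regs: r0:7,r1:Mul1,r2:Add1,r3:0
  c10: CDB Add1=0  regs: r0:7,r1:Mul1,r2:0,r3:0
  c11: CDB Add2=0  regs: r0:7,r1:Mul1,r2:0,r3:0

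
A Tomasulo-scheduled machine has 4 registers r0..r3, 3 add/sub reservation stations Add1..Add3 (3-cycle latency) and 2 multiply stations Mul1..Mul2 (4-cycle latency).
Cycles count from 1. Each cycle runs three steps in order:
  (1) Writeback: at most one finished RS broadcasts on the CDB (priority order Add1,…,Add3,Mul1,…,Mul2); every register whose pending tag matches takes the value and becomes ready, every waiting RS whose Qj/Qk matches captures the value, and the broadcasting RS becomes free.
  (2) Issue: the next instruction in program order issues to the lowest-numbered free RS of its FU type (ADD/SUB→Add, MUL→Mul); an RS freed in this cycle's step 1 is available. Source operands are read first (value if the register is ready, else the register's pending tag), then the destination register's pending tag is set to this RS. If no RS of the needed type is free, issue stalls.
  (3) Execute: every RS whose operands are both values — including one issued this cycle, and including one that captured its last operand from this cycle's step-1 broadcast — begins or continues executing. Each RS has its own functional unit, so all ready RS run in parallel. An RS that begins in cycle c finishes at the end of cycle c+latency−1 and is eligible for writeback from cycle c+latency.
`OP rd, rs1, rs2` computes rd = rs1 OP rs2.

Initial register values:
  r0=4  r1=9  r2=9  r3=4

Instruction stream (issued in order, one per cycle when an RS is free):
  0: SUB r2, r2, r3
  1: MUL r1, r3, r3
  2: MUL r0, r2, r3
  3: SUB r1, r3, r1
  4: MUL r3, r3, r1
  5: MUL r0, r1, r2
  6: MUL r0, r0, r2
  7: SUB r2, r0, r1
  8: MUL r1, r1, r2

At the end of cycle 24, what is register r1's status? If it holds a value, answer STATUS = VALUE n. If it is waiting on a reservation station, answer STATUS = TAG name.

STATUS = TAG Mul2

  c1: issue SUB r2<-Add1  regs: r0:4,r1:9,r2:Add1,r3:4
  c2: issue MUL r1<-Mul1  regs: r0:4,r1:Mul1,r2:Add1,r3:4
  c3: issue MUL r0<-Mul2  regs: r0:Mul2,r1:Mul1,r2:Add1,r3:4
  c4: CDB Add1=5; issue SUB r1<-Add1  regs: r0:Mul2,r1:Add1,r2:5,r3:4
  c5: stall  regs: r0:Mul2,r1:Add1,r2:5,r3:4
  c6: CDB Mul1=16; issue MUL r3<-Mul1  regs: r0:Mul2,r1:Add1,r2:5,r3:Mul1
  c7: stall  regs: r0:Mul2,r1:Add1,r2:5,r3:Mul1
  c8: CDB Mul2=20; issue MUL r0<-Mul2  regs: r0:Mul2,r1:Add1,r2:5,r3:Mul1
  c9: CDB Add1=-12; stall  regs: r0:Mul2,r1:-12,r2:5,r3:Mul1
  c10: stall  regs: r0:Mul2,r1:-12,r2:5,r3:Mul1
  c11: stall  regs: r0:Mul2,r1:-12,r2:5,r3:Mul1
  c12: stall  regs: r0:Mul2,r1:-12,r2:5,r3:Mul1
  c13: CDB Mul1=-48; issue MUL r0<-Mul1  regs: r0:Mul1,r1:-12,r2:5,r3:-48
  c14: CDB Mul2=-60; issue SUB r2<-Add1  regs: r0:Mul1,r1:-12,r2:Add1,r3:-48
  c15: issue MUL r1<-Mul2  regs: r0:Mul1,r1:Mul2,r2:Add1,r3:-48
  c16: -  regs: r0:Mul1,r1:Mul2,r2:Add1,r3:-48
  c17: -  regs: r0:Mul1,r1:Mul2,r2:Add1,r3:-48
  c18: CDB Mul1=-300  regs: r0:-300,r1:Mul2,r2:Add1,r3:-48
  c19: -  regs: r0:-300,r1:Mul2,r2:Add1,r3:-48
  c20: -  regs: r0:-300,r1:Mul2,r2:Add1,r3:-48
  c21: CDB Add1=-288  regs: r0:-300,r1:Mul2,r2:-288,r3:-48
  c22: -  regs: r0:-300,r1:Mul2,r2:-288,r3:-48
  c23: -  regs: r0:-300,r1:Mul2,r2:-288,r3:-48
  c24: -  regs: r0:-300,r1:Mul2,r2:-288,r3:-48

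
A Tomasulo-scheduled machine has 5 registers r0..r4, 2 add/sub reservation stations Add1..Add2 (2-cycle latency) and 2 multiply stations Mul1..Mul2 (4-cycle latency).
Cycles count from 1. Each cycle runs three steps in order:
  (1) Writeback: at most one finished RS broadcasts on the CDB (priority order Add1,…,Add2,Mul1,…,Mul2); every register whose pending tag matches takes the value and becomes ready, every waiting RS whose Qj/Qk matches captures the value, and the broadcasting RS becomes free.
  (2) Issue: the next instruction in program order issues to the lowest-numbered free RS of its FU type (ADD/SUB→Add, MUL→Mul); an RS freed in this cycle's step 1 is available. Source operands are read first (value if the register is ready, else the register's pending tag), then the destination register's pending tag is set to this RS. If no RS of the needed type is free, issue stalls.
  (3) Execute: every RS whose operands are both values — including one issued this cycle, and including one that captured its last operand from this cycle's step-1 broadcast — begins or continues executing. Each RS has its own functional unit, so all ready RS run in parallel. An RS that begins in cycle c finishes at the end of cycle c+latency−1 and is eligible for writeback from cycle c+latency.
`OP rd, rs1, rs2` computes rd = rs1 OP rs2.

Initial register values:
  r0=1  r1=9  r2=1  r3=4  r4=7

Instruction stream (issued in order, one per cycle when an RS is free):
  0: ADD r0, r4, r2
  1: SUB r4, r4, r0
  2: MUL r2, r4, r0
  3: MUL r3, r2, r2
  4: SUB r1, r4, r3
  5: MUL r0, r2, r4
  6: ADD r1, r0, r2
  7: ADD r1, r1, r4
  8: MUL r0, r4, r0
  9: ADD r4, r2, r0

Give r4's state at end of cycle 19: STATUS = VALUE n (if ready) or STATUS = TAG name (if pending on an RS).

c1: issue ADD r0<-Add1 | r0:Add1,r1:9,r2:1,r3:4,r4:7
c2: issue SUB r4<-Add2 | r0:Add1,r1:9,r2:1,r3:4,r4:Add2
c3: CDB Add1=8; issue MUL r2<-Mul1 | r0:8,r1:9,r2:Mul1,r3:4,r4:Add2
c4: issue MUL r3<-Mul2 | r0:8,r1:9,r2:Mul1,r3:Mul2,r4:Add2
c5: CDB Add2=-1; issue SUB r1<-Add1 | r0:8,r1:Add1,r2:Mul1,r3:Mul2,r4:-1
c6: stall | r0:8,r1:Add1,r2:Mul1,r3:Mul2,r4:-1
c7: stall | r0:8,r1:Add1,r2:Mul1,r3:Mul2,r4:-1
c8: stall | r0:8,r1:Add1,r2:Mul1,r3:Mul2,r4:-1
c9: CDB Mul1=-8; issue MUL r0<-Mul1 | r0:Mul1,r1:Add1,r2:-8,r3:Mul2,r4:-1
c10: issue ADD r1<-Add2 | r0:Mul1,r1:Add2,r2:-8,r3:Mul2,r4:-1
c11: stall | r0:Mul1,r1:Add2,r2:-8,r3:Mul2,r4:-1
c12: stall | r0:Mul1,r1:Add2,r2:-8,r3:Mul2,r4:-1
c13: CDB Mul1=8; stall | r0:8,r1:Add2,r2:-8,r3:Mul2,r4:-1
c14: CDB Mul2=64; stall | r0:8,r1:Add2,r2:-8,r3:64,r4:-1
c15: CDB Add2=0; issue ADD r1<-Add2 | r0:8,r1:Add2,r2:-8,r3:64,r4:-1
c16: CDB Add1=-65; issue MUL r0<-Mul1 | r0:Mul1,r1:Add2,r2:-8,r3:64,r4:-1
c17: CDB Add2=-1; issue ADD r4<-Add1 | r0:Mul1,r1:-1,r2:-8,r3:64,r4:Add1
c18: - | r0:Mul1,r1:-1,r2:-8,r3:64,r4:Add1
c19: - | r0:Mul1,r1:-1,r2:-8,r3:64,r4:Add1

STATUS = TAG Add1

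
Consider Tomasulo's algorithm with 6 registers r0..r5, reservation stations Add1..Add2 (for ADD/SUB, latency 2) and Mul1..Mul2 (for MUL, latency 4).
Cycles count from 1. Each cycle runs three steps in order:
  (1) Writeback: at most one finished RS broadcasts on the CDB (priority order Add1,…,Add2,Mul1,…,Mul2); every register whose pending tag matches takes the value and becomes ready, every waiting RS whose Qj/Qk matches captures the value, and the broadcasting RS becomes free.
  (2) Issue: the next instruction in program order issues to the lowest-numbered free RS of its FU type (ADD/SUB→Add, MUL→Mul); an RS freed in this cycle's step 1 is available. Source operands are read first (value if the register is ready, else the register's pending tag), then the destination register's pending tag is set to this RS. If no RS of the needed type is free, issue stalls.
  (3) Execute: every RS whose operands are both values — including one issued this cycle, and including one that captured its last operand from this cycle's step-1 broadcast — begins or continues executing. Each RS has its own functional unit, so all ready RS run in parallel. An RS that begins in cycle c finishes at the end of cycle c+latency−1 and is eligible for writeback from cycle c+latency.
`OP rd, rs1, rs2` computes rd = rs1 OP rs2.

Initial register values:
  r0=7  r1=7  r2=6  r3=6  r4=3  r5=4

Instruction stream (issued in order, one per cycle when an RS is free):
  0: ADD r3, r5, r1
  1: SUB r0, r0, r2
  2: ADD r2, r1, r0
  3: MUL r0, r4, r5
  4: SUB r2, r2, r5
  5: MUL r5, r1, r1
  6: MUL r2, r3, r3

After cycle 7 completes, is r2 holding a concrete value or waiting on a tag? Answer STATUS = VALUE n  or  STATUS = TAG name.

STATUS = TAG Add2

c1: issue ADD r3<-Add1 | r0:7,r1:7,r2:6,r3:Add1,r4:3,r5:4
c2: issue SUB r0<-Add2 | r0:Add2,r1:7,r2:6,r3:Add1,r4:3,r5:4
c3: CDB Add1=11; issue ADD r2<-Add1 | r0:Add2,r1:7,r2:Add1,r3:11,r4:3,r5:4
c4: CDB Add2=1; issue MUL r0<-Mul1 | r0:Mul1,r1:7,r2:Add1,r3:11,r4:3,r5:4
c5: issue SUB r2<-Add2 | r0:Mul1,r1:7,r2:Add2,r3:11,r4:3,r5:4
c6: CDB Add1=8; issue MUL r5<-Mul2 | r0:Mul1,r1:7,r2:Add2,r3:11,r4:3,r5:Mul2
c7: stall | r0:Mul1,r1:7,r2:Add2,r3:11,r4:3,r5:Mul2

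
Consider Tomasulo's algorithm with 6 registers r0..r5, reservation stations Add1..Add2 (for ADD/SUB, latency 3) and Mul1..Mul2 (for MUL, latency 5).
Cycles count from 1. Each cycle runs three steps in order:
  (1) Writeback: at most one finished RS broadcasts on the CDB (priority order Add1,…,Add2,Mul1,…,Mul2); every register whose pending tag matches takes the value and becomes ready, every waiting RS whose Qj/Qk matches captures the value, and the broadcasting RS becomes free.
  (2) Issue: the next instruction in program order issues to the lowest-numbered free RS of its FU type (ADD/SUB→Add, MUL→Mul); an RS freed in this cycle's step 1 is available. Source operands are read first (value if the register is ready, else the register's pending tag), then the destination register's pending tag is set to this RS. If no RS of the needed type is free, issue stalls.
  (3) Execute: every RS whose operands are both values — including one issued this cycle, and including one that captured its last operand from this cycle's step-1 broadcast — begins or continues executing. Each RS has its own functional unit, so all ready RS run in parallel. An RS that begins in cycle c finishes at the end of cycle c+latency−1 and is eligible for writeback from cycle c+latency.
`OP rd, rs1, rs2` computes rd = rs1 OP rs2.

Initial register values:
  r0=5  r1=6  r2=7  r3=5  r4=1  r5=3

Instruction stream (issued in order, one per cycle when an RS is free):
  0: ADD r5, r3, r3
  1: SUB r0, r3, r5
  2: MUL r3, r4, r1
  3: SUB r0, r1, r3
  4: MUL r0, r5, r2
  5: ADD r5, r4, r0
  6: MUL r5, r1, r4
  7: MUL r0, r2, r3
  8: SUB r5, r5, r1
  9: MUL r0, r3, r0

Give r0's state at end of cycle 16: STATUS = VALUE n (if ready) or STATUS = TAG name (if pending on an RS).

c1: issue ADD r5<-Add1 | r0:5,r1:6,r2:7,r3:5,r4:1,r5:Add1
c2: issue SUB r0<-Add2 | r0:Add2,r1:6,r2:7,r3:5,r4:1,r5:Add1
c3: issue MUL r3<-Mul1 | r0:Add2,r1:6,r2:7,r3:Mul1,r4:1,r5:Add1
c4: CDB Add1=10; issue SUB r0<-Add1 | r0:Add1,r1:6,r2:7,r3:Mul1,r4:1,r5:10
c5: issue MUL r0<-Mul2 | r0:Mul2,r1:6,r2:7,r3:Mul1,r4:1,r5:10
c6: stall | r0:Mul2,r1:6,r2:7,r3:Mul1,r4:1,r5:10
c7: CDB Add2=-5; issue ADD r5<-Add2 | r0:Mul2,r1:6,r2:7,r3:Mul1,r4:1,r5:Add2
c8: CDB Mul1=6; issue MUL r5<-Mul1 | r0:Mul2,r1:6,r2:7,r3:6,r4:1,r5:Mul1
c9: stall | r0:Mul2,r1:6,r2:7,r3:6,r4:1,r5:Mul1
c10: CDB Mul2=70; issue MUL r0<-Mul2 | r0:Mul2,r1:6,r2:7,r3:6,r4:1,r5:Mul1
c11: CDB Add1=0; issue SUB r5<-Add1 | r0:Mul2,r1:6,r2:7,r3:6,r4:1,r5:Add1
c12: stall | r0:Mul2,r1:6,r2:7,r3:6,r4:1,r5:Add1
c13: CDB Add2=71; stall | r0:Mul2,r1:6,r2:7,r3:6,r4:1,r5:Add1
c14: CDB Mul1=6; issue MUL r0<-Mul1 | r0:Mul1,r1:6,r2:7,r3:6,r4:1,r5:Add1
c15: CDB Mul2=42 | r0:Mul1,r1:6,r2:7,r3:6,r4:1,r5:Add1
c16: - | r0:Mul1,r1:6,r2:7,r3:6,r4:1,r5:Add1

STATUS = TAG Mul1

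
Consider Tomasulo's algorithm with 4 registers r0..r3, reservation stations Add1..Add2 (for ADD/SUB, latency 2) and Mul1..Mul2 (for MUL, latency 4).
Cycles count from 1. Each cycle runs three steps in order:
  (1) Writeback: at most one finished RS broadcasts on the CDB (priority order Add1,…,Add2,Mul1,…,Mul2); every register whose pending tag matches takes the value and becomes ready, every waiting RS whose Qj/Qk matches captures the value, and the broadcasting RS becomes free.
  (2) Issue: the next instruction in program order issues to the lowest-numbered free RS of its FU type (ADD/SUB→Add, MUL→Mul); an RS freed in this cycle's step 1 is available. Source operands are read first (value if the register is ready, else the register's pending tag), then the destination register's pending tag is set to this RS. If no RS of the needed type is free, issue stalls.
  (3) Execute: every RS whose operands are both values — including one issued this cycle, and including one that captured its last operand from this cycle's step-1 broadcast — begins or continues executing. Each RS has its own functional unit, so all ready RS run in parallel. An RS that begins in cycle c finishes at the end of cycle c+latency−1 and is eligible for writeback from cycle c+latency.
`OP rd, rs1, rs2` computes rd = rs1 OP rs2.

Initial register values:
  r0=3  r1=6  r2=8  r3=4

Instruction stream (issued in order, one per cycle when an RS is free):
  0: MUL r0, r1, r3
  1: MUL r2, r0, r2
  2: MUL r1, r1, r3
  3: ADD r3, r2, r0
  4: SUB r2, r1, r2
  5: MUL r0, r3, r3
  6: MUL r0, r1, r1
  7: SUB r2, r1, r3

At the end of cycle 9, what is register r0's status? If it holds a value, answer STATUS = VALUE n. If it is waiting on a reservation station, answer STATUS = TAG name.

  c1: issue MUL r0<-Mul1  regs: r0:Mul1,r1:6,r2:8,r3:4
  c2: issue MUL r2<-Mul2  regs: r0:Mul1,r1:6,r2:Mul2,r3:4
  c3: stall  regs: r0:Mul1,r1:6,r2:Mul2,r3:4
  c4: stall  regs: r0:Mul1,r1:6,r2:Mul2,r3:4
  c5: CDB Mul1=24; issue MUL r1<-Mul1  regs: r0:24,r1:Mul1,r2:Mul2,r3:4
  c6: issue ADD r3<-Add1  regs: r0:24,r1:Mul1,r2:Mul2,r3:Add1
  c7: issue SUB r2<-Add2  regs: r0:24,r1:Mul1,r2:Add2,r3:Add1
  c8: stall  regs: r0:24,r1:Mul1,r2:Add2,r3:Add1
  c9: CDB Mul1=24; issue MUL r0<-Mul1  regs: r0:Mul1,r1:24,r2:Add2,r3:Add1

STATUS = TAG Mul1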